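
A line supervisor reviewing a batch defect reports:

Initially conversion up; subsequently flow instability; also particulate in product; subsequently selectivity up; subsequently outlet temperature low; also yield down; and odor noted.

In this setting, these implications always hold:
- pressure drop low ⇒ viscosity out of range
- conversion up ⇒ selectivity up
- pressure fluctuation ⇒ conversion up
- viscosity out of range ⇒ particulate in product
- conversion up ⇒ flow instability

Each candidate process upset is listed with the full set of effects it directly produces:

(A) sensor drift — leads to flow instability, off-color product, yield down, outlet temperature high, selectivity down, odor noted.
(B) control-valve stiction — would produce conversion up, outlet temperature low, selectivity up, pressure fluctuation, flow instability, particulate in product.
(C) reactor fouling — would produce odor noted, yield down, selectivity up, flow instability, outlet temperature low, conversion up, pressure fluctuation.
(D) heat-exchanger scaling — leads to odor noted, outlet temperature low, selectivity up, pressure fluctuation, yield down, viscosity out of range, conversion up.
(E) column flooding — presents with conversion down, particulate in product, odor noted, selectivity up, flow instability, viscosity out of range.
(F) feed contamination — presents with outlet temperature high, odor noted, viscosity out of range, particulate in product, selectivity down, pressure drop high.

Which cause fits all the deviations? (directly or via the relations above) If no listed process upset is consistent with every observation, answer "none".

For each candidate, compare predicted effects to what was observed:
(A) sensor drift — fails on conversion up, particulate in product, selectivity up, outlet temperature low (predicts selectivity down, not selectivity up; predicts outlet temperature high, not outlet temperature low)
(B) control-valve stiction — conversion up match; flow instability match; particulate in product match; selectivity up match; outlet temperature low match; yield down miss; odor noted miss
(C) reactor fouling — does not account for particulate in product
(D) heat-exchanger scaling — accounts for every observation (flow instability via conversion up → flow instability)
(E) column flooding — conversion up miss; flow instability match; particulate in product match; selectivity up match; outlet temperature low miss; yield down miss; odor noted match
(F) feed contamination — fails on conversion up, flow instability, selectivity up, outlet temperature low, yield down (predicts selectivity down, not selectivity up; predicts outlet temperature high, not outlet temperature low)
(D) alone accounts for all the evidence.

D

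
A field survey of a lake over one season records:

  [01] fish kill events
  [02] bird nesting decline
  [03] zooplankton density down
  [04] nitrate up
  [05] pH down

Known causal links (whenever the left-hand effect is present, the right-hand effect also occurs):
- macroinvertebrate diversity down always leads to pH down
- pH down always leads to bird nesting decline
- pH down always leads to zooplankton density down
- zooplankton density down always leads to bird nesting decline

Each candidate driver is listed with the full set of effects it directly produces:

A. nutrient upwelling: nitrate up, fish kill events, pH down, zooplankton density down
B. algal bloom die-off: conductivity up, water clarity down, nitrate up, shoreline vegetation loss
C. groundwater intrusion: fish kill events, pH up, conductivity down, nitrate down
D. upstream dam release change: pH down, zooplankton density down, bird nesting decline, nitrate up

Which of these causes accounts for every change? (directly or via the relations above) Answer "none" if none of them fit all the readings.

Testing each hypothesis:
(A) nutrient upwelling — accounts for every observation (bird nesting decline through zooplankton density down → bird nesting decline)
(B) algal bloom die-off — does not account for fish kill events, bird nesting decline, zooplankton density down, pH down
(C) groundwater intrusion — fails on bird nesting decline, zooplankton density down, nitrate up, pH down (predicts nitrate down, not nitrate up; predicts pH up, not pH down)
(D) upstream dam release change — does not account for fish kill events
(A) alone accounts for all the evidence.

A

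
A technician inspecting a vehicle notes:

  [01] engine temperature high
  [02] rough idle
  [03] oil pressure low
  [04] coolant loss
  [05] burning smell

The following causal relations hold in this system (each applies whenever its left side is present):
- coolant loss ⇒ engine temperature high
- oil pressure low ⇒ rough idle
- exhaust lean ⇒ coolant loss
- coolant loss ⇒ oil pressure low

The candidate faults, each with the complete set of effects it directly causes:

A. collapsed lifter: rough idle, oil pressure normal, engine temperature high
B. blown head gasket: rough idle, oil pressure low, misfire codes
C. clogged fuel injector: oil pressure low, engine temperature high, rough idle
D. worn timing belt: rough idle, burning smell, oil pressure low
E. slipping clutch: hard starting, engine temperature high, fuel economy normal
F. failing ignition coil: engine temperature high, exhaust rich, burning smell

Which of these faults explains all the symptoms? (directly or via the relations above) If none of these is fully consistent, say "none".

Checking each candidate against the observations:
(A) collapsed lifter — engine temperature high +; rough idle +; oil pressure low -; coolant loss -; burning smell -
(B) blown head gasket — does not account for engine temperature high, coolant loss, burning smell
(C) clogged fuel injector — engine temperature high +; rough idle +; oil pressure low +; coolant loss -; burning smell -
(D) worn timing belt — engine temperature high -; rough idle +; oil pressure low +; coolant loss -; burning smell +
(E) slipping clutch — engine temperature high +; rough idle -; oil pressure low -; coolant loss -; burning smell -
(F) failing ignition coil — does not account for rough idle, oil pressure low, coolant loss
Every candidate fails on at least one observation.

none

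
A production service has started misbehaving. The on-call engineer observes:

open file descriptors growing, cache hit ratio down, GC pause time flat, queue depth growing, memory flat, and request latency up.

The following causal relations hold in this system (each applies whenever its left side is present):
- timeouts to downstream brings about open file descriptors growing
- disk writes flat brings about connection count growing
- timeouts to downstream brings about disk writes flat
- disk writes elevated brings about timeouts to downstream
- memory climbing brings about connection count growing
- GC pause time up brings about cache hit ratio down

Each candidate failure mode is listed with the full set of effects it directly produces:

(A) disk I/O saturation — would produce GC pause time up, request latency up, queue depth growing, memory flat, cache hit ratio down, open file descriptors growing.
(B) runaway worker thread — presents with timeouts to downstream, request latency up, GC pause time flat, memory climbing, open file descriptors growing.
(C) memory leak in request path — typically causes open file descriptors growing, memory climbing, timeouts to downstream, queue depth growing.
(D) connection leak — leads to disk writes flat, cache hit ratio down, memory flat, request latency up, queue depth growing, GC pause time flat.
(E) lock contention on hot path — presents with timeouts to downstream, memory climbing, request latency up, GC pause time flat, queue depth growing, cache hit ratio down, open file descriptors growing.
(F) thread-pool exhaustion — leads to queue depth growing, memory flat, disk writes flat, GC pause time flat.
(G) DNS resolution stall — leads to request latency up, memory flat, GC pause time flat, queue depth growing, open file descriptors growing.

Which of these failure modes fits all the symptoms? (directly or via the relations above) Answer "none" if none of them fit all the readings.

none

For each candidate, compare predicted effects to what was observed:
(A) disk I/O saturation — open file descriptors growing ✓; cache hit ratio down ✓; GC pause time flat ✗; queue depth growing ✓; memory flat ✓; request latency up ✓
(B) runaway worker thread — fails on cache hit ratio down, queue depth growing, memory flat (predicts memory climbing, not memory flat)
(C) memory leak in request path — open file descriptors growing ✓; cache hit ratio down ✗; GC pause time flat ✗; queue depth growing ✓; memory flat ✗; request latency up ✗
(D) connection leak — does not account for open file descriptors growing
(E) lock contention on hot path — fails on memory flat (predicts memory climbing, not memory flat)
(F) thread-pool exhaustion — open file descriptors growing ✗; cache hit ratio down ✗; GC pause time flat ✓; queue depth growing ✓; memory flat ✓; request latency up ✗
(G) DNS resolution stall — open file descriptors growing ✓; cache hit ratio down ✗; GC pause time flat ✓; queue depth growing ✓; memory flat ✓; request latency up ✓
Every candidate fails on at least one observation.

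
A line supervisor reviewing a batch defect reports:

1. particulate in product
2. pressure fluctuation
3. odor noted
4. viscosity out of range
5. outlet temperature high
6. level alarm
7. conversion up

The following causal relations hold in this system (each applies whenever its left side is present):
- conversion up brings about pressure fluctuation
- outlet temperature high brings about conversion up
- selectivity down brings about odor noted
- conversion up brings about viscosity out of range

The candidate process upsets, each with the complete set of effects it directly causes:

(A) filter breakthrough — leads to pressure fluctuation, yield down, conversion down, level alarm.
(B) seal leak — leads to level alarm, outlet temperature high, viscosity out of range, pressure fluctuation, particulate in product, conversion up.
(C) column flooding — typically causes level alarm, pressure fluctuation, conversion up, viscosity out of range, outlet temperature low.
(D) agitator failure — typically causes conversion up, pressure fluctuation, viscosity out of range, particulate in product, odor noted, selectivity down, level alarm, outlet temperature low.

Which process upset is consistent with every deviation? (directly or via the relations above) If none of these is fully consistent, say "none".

none

Checking each candidate against the observations:
(A) filter breakthrough — fails on particulate in product, odor noted, viscosity out of range, outlet temperature high, conversion up (predicts conversion down, not conversion up)
(B) seal leak — does not account for odor noted
(C) column flooding — particulate in product miss; pressure fluctuation match; odor noted miss; viscosity out of range match; outlet temperature high miss; level alarm match; conversion up match
(D) agitator failure — fails on outlet temperature high (predicts outlet temperature low, not outlet temperature high)
None of the listed candidates fits everything.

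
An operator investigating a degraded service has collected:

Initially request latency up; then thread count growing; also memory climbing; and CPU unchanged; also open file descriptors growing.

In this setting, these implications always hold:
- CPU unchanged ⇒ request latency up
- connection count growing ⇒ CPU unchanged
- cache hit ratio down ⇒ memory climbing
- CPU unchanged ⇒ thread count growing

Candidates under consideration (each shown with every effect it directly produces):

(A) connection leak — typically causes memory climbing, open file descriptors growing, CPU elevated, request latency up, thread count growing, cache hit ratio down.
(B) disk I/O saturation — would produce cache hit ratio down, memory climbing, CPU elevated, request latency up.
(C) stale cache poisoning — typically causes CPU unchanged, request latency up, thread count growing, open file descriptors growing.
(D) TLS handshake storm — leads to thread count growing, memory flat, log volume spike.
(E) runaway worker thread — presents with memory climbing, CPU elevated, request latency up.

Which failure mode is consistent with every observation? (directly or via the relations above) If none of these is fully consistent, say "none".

none

Testing each hypothesis:
(A) connection leak — fails on CPU unchanged (predicts CPU elevated, not CPU unchanged)
(B) disk I/O saturation — fails on thread count growing, CPU unchanged, open file descriptors growing (predicts CPU elevated, not CPU unchanged)
(C) stale cache poisoning — does not account for memory climbing
(D) TLS handshake storm — request latency up ✗; thread count growing ✓; memory climbing ✗; CPU unchanged ✗; open file descriptors growing ✗
(E) runaway worker thread — fails on thread count growing, CPU unchanged, open file descriptors growing (predicts CPU elevated, not CPU unchanged)
No candidate is consistent with all observations.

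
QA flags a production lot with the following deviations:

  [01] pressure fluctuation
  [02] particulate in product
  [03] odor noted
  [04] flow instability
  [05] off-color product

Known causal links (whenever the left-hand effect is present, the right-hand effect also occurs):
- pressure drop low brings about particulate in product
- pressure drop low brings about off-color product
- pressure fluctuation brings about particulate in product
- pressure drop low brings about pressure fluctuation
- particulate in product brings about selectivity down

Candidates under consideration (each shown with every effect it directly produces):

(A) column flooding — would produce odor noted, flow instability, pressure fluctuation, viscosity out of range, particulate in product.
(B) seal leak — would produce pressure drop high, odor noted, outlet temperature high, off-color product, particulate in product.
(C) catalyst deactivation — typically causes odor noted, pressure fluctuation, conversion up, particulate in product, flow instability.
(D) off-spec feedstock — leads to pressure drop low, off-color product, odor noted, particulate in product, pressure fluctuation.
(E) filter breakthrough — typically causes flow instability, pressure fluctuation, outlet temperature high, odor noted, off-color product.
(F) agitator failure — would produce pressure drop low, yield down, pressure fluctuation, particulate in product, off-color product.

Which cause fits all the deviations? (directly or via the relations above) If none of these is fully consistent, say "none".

E

For each candidate, compare predicted effects to what was observed:
(A) column flooding — does not account for off-color product
(B) seal leak — does not account for pressure fluctuation, flow instability
(C) catalyst deactivation — pressure fluctuation +; particulate in product +; odor noted +; flow instability +; off-color product -
(D) off-spec feedstock — does not account for flow instability
(E) filter breakthrough — pressure fluctuation +; particulate in product + (through pressure fluctuation → particulate in product); odor noted +; flow instability +; off-color product +
(F) agitator failure — pressure fluctuation +; particulate in product +; odor noted -; flow instability -; off-color product +
(E) alone accounts for all the evidence.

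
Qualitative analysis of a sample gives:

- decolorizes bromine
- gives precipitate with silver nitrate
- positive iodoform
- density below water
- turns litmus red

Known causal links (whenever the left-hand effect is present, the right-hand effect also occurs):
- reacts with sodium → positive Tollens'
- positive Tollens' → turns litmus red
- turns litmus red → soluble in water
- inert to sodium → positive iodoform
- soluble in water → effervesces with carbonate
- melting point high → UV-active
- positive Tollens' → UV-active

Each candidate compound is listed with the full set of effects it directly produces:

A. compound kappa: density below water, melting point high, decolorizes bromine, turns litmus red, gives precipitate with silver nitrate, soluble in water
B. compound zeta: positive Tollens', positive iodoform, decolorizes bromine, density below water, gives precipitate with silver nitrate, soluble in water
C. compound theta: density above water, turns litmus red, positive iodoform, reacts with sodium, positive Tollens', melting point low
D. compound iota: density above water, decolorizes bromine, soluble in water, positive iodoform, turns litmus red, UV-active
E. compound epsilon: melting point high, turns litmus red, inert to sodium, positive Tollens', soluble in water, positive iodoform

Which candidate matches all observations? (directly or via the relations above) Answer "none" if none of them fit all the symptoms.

B

Per-candidate check:
(A) compound kappa — decolorizes bromine yes; gives precipitate with silver nitrate yes; positive iodoform NO; density below water yes; turns litmus red yes
(B) compound zeta — accounts for every observation (turns litmus red by positive Tollens' → turns litmus red)
(C) compound theta — decolorizes bromine NO; gives precipitate with silver nitrate NO; positive iodoform yes; density below water NO; turns litmus red yes
(D) compound iota — fails on gives precipitate with silver nitrate, density below water (predicts density above water, not density below water)
(E) compound epsilon — decolorizes bromine NO; gives precipitate with silver nitrate NO; positive iodoform yes; density below water NO; turns litmus red yes
(B) is the only candidate with no mismatches.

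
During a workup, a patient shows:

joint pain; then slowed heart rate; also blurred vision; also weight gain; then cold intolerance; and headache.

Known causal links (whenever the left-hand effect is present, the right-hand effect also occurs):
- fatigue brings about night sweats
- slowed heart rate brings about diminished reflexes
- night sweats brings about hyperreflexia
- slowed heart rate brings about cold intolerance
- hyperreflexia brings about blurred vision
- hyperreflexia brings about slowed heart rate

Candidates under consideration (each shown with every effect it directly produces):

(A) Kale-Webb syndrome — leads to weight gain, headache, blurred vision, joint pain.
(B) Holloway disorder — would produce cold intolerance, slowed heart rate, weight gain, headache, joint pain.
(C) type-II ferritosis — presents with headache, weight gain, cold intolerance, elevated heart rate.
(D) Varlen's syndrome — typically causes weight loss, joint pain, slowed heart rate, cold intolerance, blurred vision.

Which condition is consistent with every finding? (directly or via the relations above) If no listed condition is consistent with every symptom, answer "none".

none

Checking each candidate against the observations:
(A) Kale-Webb syndrome — does not account for slowed heart rate, cold intolerance
(B) Holloway disorder — joint pain yes; slowed heart rate yes; blurred vision NO; weight gain yes; cold intolerance yes; headache yes
(C) type-II ferritosis — fails on joint pain, slowed heart rate, blurred vision (predicts elevated heart rate, not slowed heart rate)
(D) Varlen's syndrome — joint pain yes; slowed heart rate yes; blurred vision yes; weight gain NO; cold intolerance yes; headache NO
None of the listed candidates fits everything.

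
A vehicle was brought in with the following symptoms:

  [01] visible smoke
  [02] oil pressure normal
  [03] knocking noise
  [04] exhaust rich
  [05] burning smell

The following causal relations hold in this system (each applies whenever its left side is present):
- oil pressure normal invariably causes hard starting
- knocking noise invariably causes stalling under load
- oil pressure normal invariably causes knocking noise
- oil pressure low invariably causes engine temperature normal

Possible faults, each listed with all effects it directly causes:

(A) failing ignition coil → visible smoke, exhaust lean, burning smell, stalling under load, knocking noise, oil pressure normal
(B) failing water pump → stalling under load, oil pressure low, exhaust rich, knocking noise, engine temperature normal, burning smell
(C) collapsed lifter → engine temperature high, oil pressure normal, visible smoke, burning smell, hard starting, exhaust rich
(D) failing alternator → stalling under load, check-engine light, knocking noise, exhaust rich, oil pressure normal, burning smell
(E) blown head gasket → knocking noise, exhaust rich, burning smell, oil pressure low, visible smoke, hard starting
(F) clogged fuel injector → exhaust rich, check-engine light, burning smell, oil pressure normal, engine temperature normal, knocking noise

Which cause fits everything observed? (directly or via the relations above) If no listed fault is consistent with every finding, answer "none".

For each candidate, compare predicted effects to what was observed:
(A) failing ignition coil — visible smoke match; oil pressure normal match; knocking noise match; exhaust rich miss; burning smell match
(B) failing water pump — fails on visible smoke, oil pressure normal (predicts oil pressure low, not oil pressure normal)
(C) collapsed lifter — visible smoke match; oil pressure normal match; knocking noise match (through oil pressure normal → knocking noise); exhaust rich match; burning smell match
(D) failing alternator — visible smoke miss; oil pressure normal match; knocking noise match; exhaust rich match; burning smell match
(E) blown head gasket — fails on oil pressure normal (predicts oil pressure low, not oil pressure normal)
(F) clogged fuel injector — does not account for visible smoke
(C) alone accounts for all the evidence.

C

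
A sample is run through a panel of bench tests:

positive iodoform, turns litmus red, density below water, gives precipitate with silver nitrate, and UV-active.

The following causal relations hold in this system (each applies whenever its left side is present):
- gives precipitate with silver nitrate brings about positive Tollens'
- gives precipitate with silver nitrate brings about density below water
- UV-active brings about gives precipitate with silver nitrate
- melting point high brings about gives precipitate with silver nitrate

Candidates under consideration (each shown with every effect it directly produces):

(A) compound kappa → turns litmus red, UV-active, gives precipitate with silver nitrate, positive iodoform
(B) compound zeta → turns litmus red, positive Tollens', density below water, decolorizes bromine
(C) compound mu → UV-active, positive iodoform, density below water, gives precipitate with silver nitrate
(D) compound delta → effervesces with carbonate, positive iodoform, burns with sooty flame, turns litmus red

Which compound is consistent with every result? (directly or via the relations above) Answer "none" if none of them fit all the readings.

A

Checking each candidate against the observations:
(A) compound kappa — accounts for every observation (density below water via gives precipitate with silver nitrate → density below water)
(B) compound zeta — does not account for positive iodoform, gives precipitate with silver nitrate, UV-active
(C) compound mu — positive iodoform yes; turns litmus red NO; density below water yes; gives precipitate with silver nitrate yes; UV-active yes
(D) compound delta — positive iodoform yes; turns litmus red yes; density below water NO; gives precipitate with silver nitrate NO; UV-active NO
(A) alone accounts for all the evidence.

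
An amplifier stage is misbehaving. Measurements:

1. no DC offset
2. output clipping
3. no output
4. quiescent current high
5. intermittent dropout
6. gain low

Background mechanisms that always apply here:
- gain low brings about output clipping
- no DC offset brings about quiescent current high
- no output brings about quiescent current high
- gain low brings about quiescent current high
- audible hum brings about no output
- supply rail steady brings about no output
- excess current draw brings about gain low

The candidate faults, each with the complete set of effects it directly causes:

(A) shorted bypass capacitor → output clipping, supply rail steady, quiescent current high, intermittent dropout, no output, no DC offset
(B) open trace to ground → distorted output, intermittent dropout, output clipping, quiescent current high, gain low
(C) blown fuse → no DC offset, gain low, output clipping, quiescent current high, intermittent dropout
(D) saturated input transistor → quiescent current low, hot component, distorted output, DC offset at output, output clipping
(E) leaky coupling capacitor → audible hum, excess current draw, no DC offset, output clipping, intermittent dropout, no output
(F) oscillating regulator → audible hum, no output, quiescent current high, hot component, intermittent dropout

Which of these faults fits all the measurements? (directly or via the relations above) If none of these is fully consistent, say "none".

For each candidate, compare predicted effects to what was observed:
(A) shorted bypass capacitor — does not account for gain low
(B) open trace to ground — does not account for no DC offset, no output
(C) blown fuse — no DC offset yes; output clipping yes; no output NO; quiescent current high yes; intermittent dropout yes; gain low yes
(D) saturated input transistor — no DC offset NO; output clipping yes; no output NO; quiescent current high NO; intermittent dropout NO; gain low NO
(E) leaky coupling capacitor — no DC offset yes; output clipping yes; no output yes; quiescent current high yes (through no DC offset → quiescent current high); intermittent dropout yes; gain low yes (through excess current draw → gain low)
(F) oscillating regulator — no DC offset NO; output clipping NO; no output yes; quiescent current high yes; intermittent dropout yes; gain low NO
(E) alone accounts for all the evidence.

E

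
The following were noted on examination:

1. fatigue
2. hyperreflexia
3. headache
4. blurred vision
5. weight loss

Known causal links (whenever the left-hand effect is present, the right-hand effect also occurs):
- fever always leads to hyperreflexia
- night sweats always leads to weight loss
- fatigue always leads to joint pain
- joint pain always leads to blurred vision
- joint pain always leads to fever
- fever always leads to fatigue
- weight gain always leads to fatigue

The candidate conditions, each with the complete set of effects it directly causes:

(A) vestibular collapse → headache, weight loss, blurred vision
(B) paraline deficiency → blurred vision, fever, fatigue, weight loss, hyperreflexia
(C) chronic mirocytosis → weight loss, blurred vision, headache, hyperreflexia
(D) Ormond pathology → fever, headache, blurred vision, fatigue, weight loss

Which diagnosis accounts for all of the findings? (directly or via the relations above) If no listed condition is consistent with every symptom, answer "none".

For each candidate, compare predicted effects to what was observed:
(A) vestibular collapse — does not account for fatigue, hyperreflexia
(B) paraline deficiency — fatigue yes; hyperreflexia yes; headache NO; blurred vision yes; weight loss yes
(C) chronic mirocytosis — fatigue NO; hyperreflexia yes; headache yes; blurred vision yes; weight loss yes
(D) Ormond pathology — accounts for every observation (hyperreflexia by fever → hyperreflexia)
(D) alone accounts for all the evidence.

D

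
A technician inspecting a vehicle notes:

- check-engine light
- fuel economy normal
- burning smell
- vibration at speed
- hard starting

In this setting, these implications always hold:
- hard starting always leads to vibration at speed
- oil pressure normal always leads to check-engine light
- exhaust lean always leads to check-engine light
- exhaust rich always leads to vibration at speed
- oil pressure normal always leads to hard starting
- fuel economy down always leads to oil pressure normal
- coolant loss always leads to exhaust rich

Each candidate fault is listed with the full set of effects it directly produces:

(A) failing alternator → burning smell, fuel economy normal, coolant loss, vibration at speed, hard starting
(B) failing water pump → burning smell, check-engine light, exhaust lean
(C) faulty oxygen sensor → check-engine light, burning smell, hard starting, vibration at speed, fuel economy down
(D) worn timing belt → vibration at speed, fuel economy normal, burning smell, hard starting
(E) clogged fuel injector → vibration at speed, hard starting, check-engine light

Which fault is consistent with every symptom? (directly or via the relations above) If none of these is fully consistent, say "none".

Per-candidate check:
(A) failing alternator — check-engine light miss; fuel economy normal match; burning smell match; vibration at speed match; hard starting match
(B) failing water pump — does not account for fuel economy normal, vibration at speed, hard starting
(C) faulty oxygen sensor — check-engine light match; fuel economy normal miss; burning smell match; vibration at speed match; hard starting match
(D) worn timing belt — does not account for check-engine light
(E) clogged fuel injector — does not account for fuel economy normal, burning smell
None of the listed candidates fits everything.

none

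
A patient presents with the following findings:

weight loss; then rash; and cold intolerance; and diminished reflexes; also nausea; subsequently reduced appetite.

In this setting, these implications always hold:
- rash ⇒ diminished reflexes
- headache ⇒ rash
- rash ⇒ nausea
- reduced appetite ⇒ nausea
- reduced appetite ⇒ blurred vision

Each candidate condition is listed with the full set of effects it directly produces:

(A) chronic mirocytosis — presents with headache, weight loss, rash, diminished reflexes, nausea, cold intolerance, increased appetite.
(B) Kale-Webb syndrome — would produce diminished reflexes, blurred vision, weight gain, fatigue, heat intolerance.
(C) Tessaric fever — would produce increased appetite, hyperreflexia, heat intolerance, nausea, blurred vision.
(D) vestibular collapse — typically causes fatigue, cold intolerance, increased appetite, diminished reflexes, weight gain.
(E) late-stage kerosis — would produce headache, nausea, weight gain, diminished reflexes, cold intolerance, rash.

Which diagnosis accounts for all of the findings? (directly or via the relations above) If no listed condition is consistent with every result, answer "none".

none

Per-candidate check:
(A) chronic mirocytosis — weight loss match; rash match; cold intolerance match; diminished reflexes match; nausea match; reduced appetite miss
(B) Kale-Webb syndrome — weight loss miss; rash miss; cold intolerance miss; diminished reflexes match; nausea miss; reduced appetite miss
(C) Tessaric fever — fails on weight loss, rash, cold intolerance, diminished reflexes, reduced appetite (predicts heat intolerance, not cold intolerance; predicts hyperreflexia, not diminished reflexes; predicts increased appetite, not reduced appetite)
(D) vestibular collapse — weight loss miss; rash miss; cold intolerance match; diminished reflexes match; nausea miss; reduced appetite miss
(E) late-stage kerosis — weight loss miss; rash match; cold intolerance match; diminished reflexes match; nausea match; reduced appetite miss
No candidate is consistent with all observations.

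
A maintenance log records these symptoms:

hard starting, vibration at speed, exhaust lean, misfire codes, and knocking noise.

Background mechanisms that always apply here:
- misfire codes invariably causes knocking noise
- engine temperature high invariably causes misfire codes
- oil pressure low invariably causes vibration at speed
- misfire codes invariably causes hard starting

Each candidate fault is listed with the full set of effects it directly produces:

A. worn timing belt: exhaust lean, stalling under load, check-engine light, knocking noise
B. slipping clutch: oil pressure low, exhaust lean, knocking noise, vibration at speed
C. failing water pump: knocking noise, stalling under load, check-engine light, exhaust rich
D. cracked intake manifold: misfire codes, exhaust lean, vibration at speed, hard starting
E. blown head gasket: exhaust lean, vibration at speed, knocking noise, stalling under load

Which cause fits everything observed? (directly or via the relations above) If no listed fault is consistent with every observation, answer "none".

Testing each hypothesis:
(A) worn timing belt — hard starting miss; vibration at speed miss; exhaust lean match; misfire codes miss; knocking noise match
(B) slipping clutch — does not account for hard starting, misfire codes
(C) failing water pump — fails on hard starting, vibration at speed, exhaust lean, misfire codes (predicts exhaust rich, not exhaust lean)
(D) cracked intake manifold — hard starting match; vibration at speed match; exhaust lean match; misfire codes match; knocking noise match (by misfire codes → knocking noise)
(E) blown head gasket — hard starting miss; vibration at speed match; exhaust lean match; misfire codes miss; knocking noise match
(D) alone accounts for all the evidence.

D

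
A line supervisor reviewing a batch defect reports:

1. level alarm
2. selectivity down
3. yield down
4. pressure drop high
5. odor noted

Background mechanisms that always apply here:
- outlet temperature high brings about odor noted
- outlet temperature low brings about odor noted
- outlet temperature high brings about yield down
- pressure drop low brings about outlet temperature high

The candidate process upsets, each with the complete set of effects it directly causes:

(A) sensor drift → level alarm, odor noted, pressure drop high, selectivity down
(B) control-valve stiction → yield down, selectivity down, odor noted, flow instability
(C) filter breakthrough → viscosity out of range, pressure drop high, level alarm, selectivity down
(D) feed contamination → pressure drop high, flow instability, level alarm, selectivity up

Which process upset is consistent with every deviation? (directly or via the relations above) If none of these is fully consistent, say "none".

none

For each candidate, compare predicted effects to what was observed:
(A) sensor drift — does not account for yield down
(B) control-valve stiction — does not account for level alarm, pressure drop high
(C) filter breakthrough — does not account for yield down, odor noted
(D) feed contamination — fails on selectivity down, yield down, odor noted (predicts selectivity up, not selectivity down)
Every candidate fails on at least one observation.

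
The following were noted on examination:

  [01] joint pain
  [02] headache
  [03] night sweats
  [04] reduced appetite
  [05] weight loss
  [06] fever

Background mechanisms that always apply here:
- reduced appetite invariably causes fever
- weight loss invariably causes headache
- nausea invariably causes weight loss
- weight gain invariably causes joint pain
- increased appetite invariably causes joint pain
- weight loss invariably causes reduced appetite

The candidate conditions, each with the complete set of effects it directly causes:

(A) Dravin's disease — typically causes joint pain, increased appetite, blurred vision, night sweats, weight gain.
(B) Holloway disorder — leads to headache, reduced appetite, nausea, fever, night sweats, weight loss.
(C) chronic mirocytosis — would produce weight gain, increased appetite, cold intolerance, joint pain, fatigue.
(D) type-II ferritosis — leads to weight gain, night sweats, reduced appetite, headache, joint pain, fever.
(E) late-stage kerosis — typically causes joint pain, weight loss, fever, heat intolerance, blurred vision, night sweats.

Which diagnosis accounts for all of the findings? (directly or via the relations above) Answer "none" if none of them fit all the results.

Checking each candidate against the observations:
(A) Dravin's disease — joint pain +; headache -; night sweats +; reduced appetite -; weight loss -; fever -
(B) Holloway disorder — joint pain -; headache +; night sweats +; reduced appetite +; weight loss +; fever +
(C) chronic mirocytosis — joint pain +; headache -; night sweats -; reduced appetite -; weight loss -; fever -
(D) type-II ferritosis — joint pain +; headache +; night sweats +; reduced appetite +; weight loss -; fever +
(E) late-stage kerosis — joint pain +; headache + (through weight loss → headache); night sweats +; reduced appetite + (through weight loss → reduced appetite); weight loss +; fever +
Only (E) is consistent with every observation.

E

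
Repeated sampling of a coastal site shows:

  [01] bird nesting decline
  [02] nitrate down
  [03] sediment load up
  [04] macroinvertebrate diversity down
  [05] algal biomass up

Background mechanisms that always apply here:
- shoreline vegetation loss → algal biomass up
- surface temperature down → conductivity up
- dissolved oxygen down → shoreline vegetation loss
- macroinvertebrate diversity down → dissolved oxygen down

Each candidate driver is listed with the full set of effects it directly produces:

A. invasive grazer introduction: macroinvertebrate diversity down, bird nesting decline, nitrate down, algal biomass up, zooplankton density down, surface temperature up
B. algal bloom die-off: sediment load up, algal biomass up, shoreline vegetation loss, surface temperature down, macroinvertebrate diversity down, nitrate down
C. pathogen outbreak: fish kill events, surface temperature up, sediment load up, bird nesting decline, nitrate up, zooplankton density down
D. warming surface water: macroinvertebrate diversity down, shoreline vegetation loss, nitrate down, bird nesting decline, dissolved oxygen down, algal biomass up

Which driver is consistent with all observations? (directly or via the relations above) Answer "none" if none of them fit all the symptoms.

none

Per-candidate check:
(A) invasive grazer introduction — bird nesting decline ✓; nitrate down ✓; sediment load up ✗; macroinvertebrate diversity down ✓; algal biomass up ✓
(B) algal bloom die-off — does not account for bird nesting decline
(C) pathogen outbreak — bird nesting decline ✓; nitrate down ✗; sediment load up ✓; macroinvertebrate diversity down ✗; algal biomass up ✗
(D) warming surface water — bird nesting decline ✓; nitrate down ✓; sediment load up ✗; macroinvertebrate diversity down ✓; algal biomass up ✓
Every candidate fails on at least one observation.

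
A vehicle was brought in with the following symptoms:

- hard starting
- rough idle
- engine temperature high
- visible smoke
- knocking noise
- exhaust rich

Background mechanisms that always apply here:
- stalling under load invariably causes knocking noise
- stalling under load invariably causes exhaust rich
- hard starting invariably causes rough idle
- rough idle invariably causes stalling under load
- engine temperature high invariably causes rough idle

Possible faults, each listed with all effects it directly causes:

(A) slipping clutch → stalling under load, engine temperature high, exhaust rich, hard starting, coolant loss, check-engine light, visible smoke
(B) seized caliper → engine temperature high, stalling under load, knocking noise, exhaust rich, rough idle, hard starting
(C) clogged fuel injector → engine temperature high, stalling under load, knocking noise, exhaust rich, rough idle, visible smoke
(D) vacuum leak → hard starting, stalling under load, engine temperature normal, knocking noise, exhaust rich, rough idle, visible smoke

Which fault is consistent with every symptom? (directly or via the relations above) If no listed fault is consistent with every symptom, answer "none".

A

Testing each hypothesis:
(A) slipping clutch — accounts for every observation (rough idle through engine temperature high → rough idle)
(B) seized caliper — hard starting ✓; rough idle ✓; engine temperature high ✓; visible smoke ✗; knocking noise ✓; exhaust rich ✓
(C) clogged fuel injector — hard starting ✗; rough idle ✓; engine temperature high ✓; visible smoke ✓; knocking noise ✓; exhaust rich ✓
(D) vacuum leak — hard starting ✓; rough idle ✓; engine temperature high ✗; visible smoke ✓; knocking noise ✓; exhaust rich ✓
Only (A) is consistent with every observation.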